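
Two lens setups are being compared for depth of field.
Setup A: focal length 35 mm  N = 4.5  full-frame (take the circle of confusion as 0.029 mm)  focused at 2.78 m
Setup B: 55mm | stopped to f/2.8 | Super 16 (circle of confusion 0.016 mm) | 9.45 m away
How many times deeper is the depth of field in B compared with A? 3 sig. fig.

Setup A: H = 35²/(4.5×0.029) + 35 ≈ 9422.0 mm; DoF = Df − Dn = 3928.9 − 2151.0 ≈ 1777.9 mm.
Setup B: H = 55²/(2.8×0.016) + 55 ≈ 67577.3 mm; DoF = Df − Dn = 10977.4 − 8295.7 ≈ 2681.7 mm.
Ratio = 2681.7 / 1777.9 ≈ 1.51.

1.51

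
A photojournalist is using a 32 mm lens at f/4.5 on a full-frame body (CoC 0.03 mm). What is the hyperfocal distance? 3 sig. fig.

Hyperfocal distance H = f²/(N·c) + f = 32²/(4.5 × 0.03) + 32 = 1024/0.135 + 32 ≈ 7617.2 mm ≈ 7.62 m.

7.62 m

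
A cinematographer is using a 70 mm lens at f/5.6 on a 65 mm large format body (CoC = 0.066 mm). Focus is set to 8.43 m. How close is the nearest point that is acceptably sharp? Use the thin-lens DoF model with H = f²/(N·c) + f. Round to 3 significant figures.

5.17 m

Hyperfocal distance H = f²/(N·c) + f = 70²/(5.6 × 0.066) + 70 = 4900/0.3696 + 70 ≈ 13327.6 mm ≈ 13.33 m.
Near limit Dn = s·(H − f)/(H + s − 2f) = 8430 × (13327.6 − 70) / (13327.6 + 8430 − 2 × 70) = 8430 × 13257.6 / 21617.6 ≈ 5169.9 mm ≈ 5.17 m.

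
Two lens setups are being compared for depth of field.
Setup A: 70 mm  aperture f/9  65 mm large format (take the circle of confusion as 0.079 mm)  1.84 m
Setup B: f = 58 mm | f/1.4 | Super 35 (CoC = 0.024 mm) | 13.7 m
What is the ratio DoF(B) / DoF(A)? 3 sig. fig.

Setup A: H = 70²/(9×0.079) + 70 ≈ 6961.7 mm; DoF = Df − Dn = 2475.9 − 1464.0 ≈ 1011.9 mm.
Setup B: H = 58²/(1.4×0.024) + 58 ≈ 100177.0 mm; DoF = Df − Dn = 15861.2 − 12057.1 ≈ 3804.1 mm.
Ratio = 3804.1 / 1011.9 ≈ 3.76.

3.76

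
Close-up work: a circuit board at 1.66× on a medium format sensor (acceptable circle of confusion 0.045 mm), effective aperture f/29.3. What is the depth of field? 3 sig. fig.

At magnification m, DoF ≈ 2·N_eff·c/m² = 2 × 29.3 × 0.045 / 1.66² = 2.637 / 2.756 ≈ 0.957 mm.

0.957 mm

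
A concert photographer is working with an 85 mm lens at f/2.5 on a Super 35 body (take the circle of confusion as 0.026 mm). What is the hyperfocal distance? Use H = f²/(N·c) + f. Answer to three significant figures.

111 m

Hyperfocal distance H = f²/(N·c) + f = 85²/(2.5 × 0.026) + 85 = 7225/0.065 + 85 ≈ 111238.8 mm ≈ 111 m.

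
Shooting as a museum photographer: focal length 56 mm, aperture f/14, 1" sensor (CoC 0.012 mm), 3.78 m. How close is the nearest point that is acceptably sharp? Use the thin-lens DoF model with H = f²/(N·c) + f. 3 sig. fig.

3.15 m

Hyperfocal distance H = f²/(N·c) + f = 56²/(14 × 0.012) + 56 = 3136/0.168 + 56 ≈ 18722.7 mm ≈ 18.72 m.
Near limit Dn = s·(H − f)/(H + s − 2f) = 3780 × (18722.7 − 56) / (18722.7 + 3780 − 2 × 56) = 3780 × 18666.7 / 22390.7 ≈ 3151.3 mm ≈ 3.15 m.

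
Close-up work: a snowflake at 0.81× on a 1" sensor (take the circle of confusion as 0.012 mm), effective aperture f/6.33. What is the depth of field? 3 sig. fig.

0.232 mm

At magnification m, DoF ≈ 2·N_eff·c/m² = 2 × 6.33 × 0.012 / 0.81² = 0.1519 / 0.6561 ≈ 0.232 mm.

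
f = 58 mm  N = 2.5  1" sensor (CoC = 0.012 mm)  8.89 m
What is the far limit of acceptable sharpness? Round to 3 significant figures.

Hyperfocal distance H = f²/(N·c) + f = 58²/(2.5 × 0.012) + 58 = 3364/0.03 + 58 ≈ 112191.3 mm ≈ 112.2 m.
Far limit Df = s·(H − f)/(H − s) = 8890 × (112191.3 − 58) / (112191.3 − 8890) = 8890 × 112133.3 / 103301.3 ≈ 9650.1 mm ≈ 9.65 m.

9.65 m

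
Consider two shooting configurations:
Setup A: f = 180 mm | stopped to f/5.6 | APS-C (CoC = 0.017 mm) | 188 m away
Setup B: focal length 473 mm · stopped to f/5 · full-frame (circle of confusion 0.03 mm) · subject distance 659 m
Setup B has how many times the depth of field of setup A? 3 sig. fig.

Setup A: H = 180²/(5.6×0.017) + 180 ≈ 340516.1 mm; DoF = Df − Dn = 419518 − 121144 ≈ 298374 mm.
Setup B: H = 473²/(5×0.03) + 473 ≈ 1491999.7 mm; DoF = Df − Dn = 1179972 − 457159 ≈ 722813 mm.
Ratio = 722813 / 298374 ≈ 2.42.

2.42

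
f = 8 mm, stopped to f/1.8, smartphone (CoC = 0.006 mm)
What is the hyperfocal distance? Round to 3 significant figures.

Hyperfocal distance H = f²/(N·c) + f = 8²/(1.8 × 0.006) + 8 = 64/0.0108 + 8 ≈ 5933.9 mm ≈ 5.93 m.

5.93 m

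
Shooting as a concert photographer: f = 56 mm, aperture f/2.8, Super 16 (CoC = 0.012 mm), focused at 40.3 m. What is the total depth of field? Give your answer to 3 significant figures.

42.7 m

Hyperfocal distance H = f²/(N·c) + f = 56²/(2.8 × 0.012) + 56 = 3136/0.0336 + 56 ≈ 93389.3 mm ≈ 93.39 m.
Near limit Dn = s·(H − f)/(H + s − 2f) = 40300 × (93389.3 − 56) / (93389.3 + 40300 − 2 × 56) = 40300 × 93333.3 / 133577.3 ≈ 28158 mm.
Far limit Df = s·(H − f)/(H − s) = 40300 × (93389.3 − 56) / (93389.3 − 40300) = 40300 × 93333.3 / 53089.3 ≈ 70849 mm.
Depth of field = Df − Dn = 70849 − 28158 ≈ 42691 mm ≈ 42.7 m.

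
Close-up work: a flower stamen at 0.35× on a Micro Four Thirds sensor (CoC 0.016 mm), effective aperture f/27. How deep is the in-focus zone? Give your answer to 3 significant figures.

At magnification m, DoF ≈ 2·N_eff·c/m² = 2 × 27 × 0.016 / 0.35² = 0.864 / 0.1225 ≈ 7.05 mm.

7.05 mm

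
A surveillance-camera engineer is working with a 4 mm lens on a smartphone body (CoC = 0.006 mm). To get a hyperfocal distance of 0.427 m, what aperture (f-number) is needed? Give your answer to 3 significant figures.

f/6.30

Rearrange H = f²/(N·c) + f for N: N = f² / ((H − f)·c).
N = 4² / ((427 − 4) × 0.006) = 16 / 2.538 ≈ 6.30.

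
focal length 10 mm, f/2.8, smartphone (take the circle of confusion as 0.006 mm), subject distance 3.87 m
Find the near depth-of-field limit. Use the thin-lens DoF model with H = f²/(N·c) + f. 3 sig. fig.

Hyperfocal distance H = f²/(N·c) + f = 10²/(2.8 × 0.006) + 10 = 100/0.0168 + 10 ≈ 5962.4 mm ≈ 5.962 m.
Near limit Dn = s·(H − f)/(H + s − 2f) = 3870 × (5962.4 − 10) / (5962.4 + 3870 − 2 × 10) = 3870 × 5952.4 / 9812.4 ≈ 2347.6 mm ≈ 2.35 m.

2.35 m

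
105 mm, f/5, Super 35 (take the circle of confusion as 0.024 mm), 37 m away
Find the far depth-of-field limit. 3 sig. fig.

Hyperfocal distance H = f²/(N·c) + f = 105²/(5 × 0.024) + 105 = 11025/0.12 + 105 ≈ 91980.0 mm ≈ 91.98 m.
Far limit Df = s·(H − f)/(H − s) = 37000 × (91980.0 − 105) / (91980.0 − 37000) = 37000 × 91875.0 / 54980.0 ≈ 61829 mm ≈ 61.8 m.

61.8 m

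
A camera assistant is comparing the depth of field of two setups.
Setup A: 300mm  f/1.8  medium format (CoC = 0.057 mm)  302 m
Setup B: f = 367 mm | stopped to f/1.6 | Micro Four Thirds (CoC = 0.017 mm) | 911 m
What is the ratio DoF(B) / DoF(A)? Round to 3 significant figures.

Setup A: H = 300²/(1.8×0.057) + 300 ≈ 877493.0 mm; DoF = Df − Dn = 460322 − 224713 ≈ 235609 mm.
Setup B: H = 367²/(1.6×0.017) + 367 ≈ 4952168.5 mm; DoF = Df − Dn = 1116284 − 769491 ≈ 346793 mm.
Ratio = 346793 / 235609 ≈ 1.47.

1.47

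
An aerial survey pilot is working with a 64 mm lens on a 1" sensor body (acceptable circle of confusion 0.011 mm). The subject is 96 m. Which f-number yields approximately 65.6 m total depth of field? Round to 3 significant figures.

Write h = H − f = f²/(N·c). The thin-lens limits are Dn = s·h/(h + (s−f)) and Df = s·h/(h − (s−f)), so DoF = Df − Dn = 2·s·(s−f)·h / (h² − (s−f)²).
That is a quadratic in h: DoF·h² − 2·s·(s−f)·h − DoF·(s−f)² = 0 ⇒ h = (s−f)·(s + √(s² + DoF²)) / DoF = 95936 × (96000 + √(96000² + 65600²)) / 65600 = 95936 × (96000 + 116273) / 65600 ≈ 310436 mm.
Then N = f²/(c·h) = 64² / (0.011 × 310436) = 4096 / 3414.8 ≈ 1.20.

f/1.20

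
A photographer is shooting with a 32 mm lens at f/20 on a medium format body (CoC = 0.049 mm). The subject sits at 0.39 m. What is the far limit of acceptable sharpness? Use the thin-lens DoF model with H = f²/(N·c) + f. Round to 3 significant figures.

0.593 m

Hyperfocal distance H = f²/(N·c) + f = 32²/(20 × 0.049) + 32 = 1024/0.98 + 32 ≈ 1076.9 mm ≈ 1.077 m.
Far limit Df = s·(H − f)/(H − s) = 390 × (1076.9 − 32) / (1076.9 − 390) = 390 × 1044.9 / 686.9 ≈ 593.26 mm ≈ 0.593 m.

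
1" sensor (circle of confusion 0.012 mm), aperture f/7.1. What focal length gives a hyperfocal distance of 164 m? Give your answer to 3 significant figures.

From H = f²/(N·c) + f, with f ≪ H: f ≈ √(H·N·c) = √(164000 × 7.1 × 0.012) = √13973 ≈ 118.2 mm.
The +f correction barely moves this — solving exactly, f² + N·c·f − N·c·H = 0 ⇒ f = (−N·c + √((N·c)² + 4·N·c·H))/2 = (−0.0852 + √55891)/2 ≈ 118.16 mm, so f ≈ 118 mm.

118 mm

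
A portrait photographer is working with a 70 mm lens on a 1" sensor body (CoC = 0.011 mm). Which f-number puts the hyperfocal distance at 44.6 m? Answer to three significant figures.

f/10

Rearrange H = f²/(N·c) + f for N: N = f² / ((H − f)·c).
N = 70² / ((44600 − 70) × 0.011) = 4900 / 489.8 ≈ 10.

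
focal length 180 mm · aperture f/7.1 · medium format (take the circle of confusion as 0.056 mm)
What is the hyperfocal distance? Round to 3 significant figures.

Hyperfocal distance H = f²/(N·c) + f = 180²/(7.1 × 0.056) + 180 = 32400/0.3976 + 180 ≈ 81668.9 mm ≈ 81.7 m.

81.7 m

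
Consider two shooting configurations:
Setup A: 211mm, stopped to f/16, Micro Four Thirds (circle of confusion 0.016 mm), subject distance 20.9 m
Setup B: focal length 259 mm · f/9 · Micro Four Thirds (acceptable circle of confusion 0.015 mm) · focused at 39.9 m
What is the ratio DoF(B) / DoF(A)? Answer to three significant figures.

1.27

Setup A: H = 211²/(16×0.016) + 211 ≈ 174121.2 mm; DoF = Df − Dn = 23722.1 − 18678.0 ≈ 5044.1 mm.
Setup B: H = 259²/(9×0.015) + 259 ≈ 497155.3 mm; DoF = Df − Dn = 43359.1 − 36952.1 ≈ 6407.0 mm.
Ratio = 6407.0 / 5044.1 ≈ 1.27.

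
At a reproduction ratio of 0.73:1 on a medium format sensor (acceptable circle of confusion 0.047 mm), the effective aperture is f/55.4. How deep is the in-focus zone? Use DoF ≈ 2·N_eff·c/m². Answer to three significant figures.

At magnification m, DoF ≈ 2·N_eff·c/m² = 2 × 55.4 × 0.047 / 0.73² = 5.208 / 0.5329 ≈ 9.77 mm.

9.77 mm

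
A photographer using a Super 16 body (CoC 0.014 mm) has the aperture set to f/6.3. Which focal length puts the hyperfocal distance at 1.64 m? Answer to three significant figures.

12.0 mm

From H = f²/(N·c) + f, with f ≪ H: f ≈ √(H·N·c) = √(1640 × 6.3 × 0.014) = √144.65 ≈ 12.03 mm.
The +f correction barely moves this — solving exactly, f² + N·c·f − N·c·H = 0 ⇒ f = (−N·c + √((N·c)² + 4·N·c·H))/2 = (−0.0882 + √578.60)/2 ≈ 11.983 mm, so f ≈ 12.0 mm.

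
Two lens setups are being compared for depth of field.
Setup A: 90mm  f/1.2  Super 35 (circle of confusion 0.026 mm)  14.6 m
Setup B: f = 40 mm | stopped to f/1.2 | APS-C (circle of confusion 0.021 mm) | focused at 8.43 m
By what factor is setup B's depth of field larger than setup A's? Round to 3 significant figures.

1.39

Setup A: H = 90²/(1.2×0.026) + 90 ≈ 259705.4 mm; DoF = Df − Dn = 15464.3 − 13827.2 ≈ 1637.1 mm.
Setup B: H = 40²/(1.2×0.021) + 40 ≈ 63532.1 mm; DoF = Df − Dn = 9713.6 − 7446.1 ≈ 2267.5 mm.
Ratio = 2267.5 / 1637.1 ≈ 1.39.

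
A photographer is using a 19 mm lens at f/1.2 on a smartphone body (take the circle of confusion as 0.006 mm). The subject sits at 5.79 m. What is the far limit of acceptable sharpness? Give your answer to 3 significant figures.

6.54 m

Hyperfocal distance H = f²/(N·c) + f = 19²/(1.2 × 0.006) + 19 = 361/0.0072 + 19 ≈ 50157.9 mm ≈ 50.16 m.
Far limit Df = s·(H − f)/(H − s) = 5790 × (50157.9 − 19) / (50157.9 − 5790) = 5790 × 50138.9 / 44367.9 ≈ 6543.1 mm ≈ 6.54 m.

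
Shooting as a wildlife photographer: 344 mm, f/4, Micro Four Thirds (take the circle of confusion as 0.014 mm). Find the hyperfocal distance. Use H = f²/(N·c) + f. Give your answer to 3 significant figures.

2110 m

Hyperfocal distance H = f²/(N·c) + f = 344²/(4 × 0.014) + 344 = 118336/0.056 + 344 ≈ 2113486.9 mm ≈ 2110 m.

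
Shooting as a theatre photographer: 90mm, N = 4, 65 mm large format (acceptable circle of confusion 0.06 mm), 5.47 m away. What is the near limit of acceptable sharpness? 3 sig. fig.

4.72 m

Hyperfocal distance H = f²/(N·c) + f = 90²/(4 × 0.06) + 90 = 8100/0.24 + 90 ≈ 33840.0 mm ≈ 33.84 m.
Near limit Dn = s·(H − f)/(H + s − 2f) = 5470 × (33840.0 − 90) / (33840.0 + 5470 − 2 × 90) = 5470 × 33750.0 / 39130.0 ≈ 4717.9 mm ≈ 4.72 m.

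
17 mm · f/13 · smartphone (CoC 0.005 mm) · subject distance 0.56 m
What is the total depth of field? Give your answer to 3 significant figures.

139 mm

Hyperfocal distance H = f²/(N·c) + f = 17²/(13 × 0.005) + 17 = 289/0.065 + 17 ≈ 4463.2 mm ≈ 4.463 m.
Near limit Dn = s·(H − f)/(H + s − 2f) = 560 × (4463.2 − 17) / (4463.2 + 560 − 2 × 17) = 560 × 4446.2 / 4989.2 ≈ 499.05 mm.
Far limit Df = s·(H − f)/(H − s) = 560 × (4463.2 − 17) / (4463.2 − 560) = 560 × 4446.2 / 3903.2 ≈ 637.91 mm.
Depth of field = Df − Dn = 637.91 − 499.05 ≈ 138.86 mm.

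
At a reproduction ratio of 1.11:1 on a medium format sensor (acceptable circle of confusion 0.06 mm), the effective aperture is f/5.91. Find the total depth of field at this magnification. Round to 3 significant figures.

0.576 mm

At magnification m, DoF ≈ 2·N_eff·c/m² = 2 × 5.91 × 0.06 / 1.11² = 0.7092 / 1.232 ≈ 0.576 mm.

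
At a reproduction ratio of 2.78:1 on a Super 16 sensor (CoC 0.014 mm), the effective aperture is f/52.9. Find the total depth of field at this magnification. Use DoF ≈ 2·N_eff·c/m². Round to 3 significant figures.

0.192 mm

At magnification m, DoF ≈ 2·N_eff·c/m² = 2 × 52.9 × 0.014 / 2.78² = 1.481 / 7.728 ≈ 0.192 mm.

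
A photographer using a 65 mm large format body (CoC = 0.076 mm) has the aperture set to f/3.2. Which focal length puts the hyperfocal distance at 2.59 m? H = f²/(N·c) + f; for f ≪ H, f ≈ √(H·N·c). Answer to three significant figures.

From H = f²/(N·c) + f, with f ≪ H: f ≈ √(H·N·c) = √(2590 × 3.2 × 0.076) = √629.89 ≈ 25.10 mm.
Exact: f² + N·c·f − N·c·H = 0 ⇒ f = (−N·c + √((N·c)² + 4·N·c·H))/2 = (−0.2432 + √2519.6)/2 ≈ 24.976 mm ≈ 25.0 mm.

25.0 mm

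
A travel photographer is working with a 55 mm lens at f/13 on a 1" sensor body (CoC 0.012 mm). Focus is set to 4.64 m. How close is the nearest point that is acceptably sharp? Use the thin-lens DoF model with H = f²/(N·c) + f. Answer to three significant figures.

3.75 m

Hyperfocal distance H = f²/(N·c) + f = 55²/(13 × 0.012) + 55 = 3025/0.156 + 55 ≈ 19446.0 mm ≈ 19.45 m.
Near limit Dn = s·(H − f)/(H + s − 2f) = 4640 × (19446.0 − 55) / (19446.0 + 4640 − 2 × 55) = 4640 × 19391.0 / 23976.0 ≈ 3752.7 mm ≈ 3.75 m.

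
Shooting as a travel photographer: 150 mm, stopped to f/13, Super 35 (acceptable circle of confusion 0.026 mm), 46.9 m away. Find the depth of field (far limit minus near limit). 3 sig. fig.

130 m

Hyperfocal distance H = f²/(N·c) + f = 150²/(13 × 0.026) + 150 = 22500/0.338 + 150 ≈ 66718.0 mm ≈ 66.72 m.
Near limit Dn = s·(H − f)/(H + s − 2f) = 46900 × (66718.0 − 150) / (66718.0 + 46900 − 2 × 150) = 46900 × 66568.0 / 113318.0 ≈ 27551 mm.
Far limit Df = s·(H − f)/(H − s) = 46900 × (66718.0 − 150) / (66718.0 − 46900) = 46900 × 66568.0 / 19818.0 ≈ 157535 mm.
Depth of field = Df − Dn = 157535 − 27551 ≈ 129984 mm ≈ 130 m.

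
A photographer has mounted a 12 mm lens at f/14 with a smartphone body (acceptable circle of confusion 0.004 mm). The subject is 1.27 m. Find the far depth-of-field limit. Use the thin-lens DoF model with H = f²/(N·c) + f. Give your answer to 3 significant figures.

Hyperfocal distance H = f²/(N·c) + f = 12²/(14 × 0.004) + 12 = 144/0.056 + 12 ≈ 2583.4 mm ≈ 2.583 m.
Far limit Df = s·(H − f)/(H − s) = 1270 × (2583.4 − 12) / (2583.4 − 1270) = 1270 × 2571.4 / 1313.4 ≈ 2486.4 mm ≈ 2.49 m.

2.49 m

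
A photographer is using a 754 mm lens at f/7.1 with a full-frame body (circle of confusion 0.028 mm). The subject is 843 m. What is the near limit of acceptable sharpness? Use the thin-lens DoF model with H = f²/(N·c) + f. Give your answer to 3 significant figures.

Hyperfocal distance H = f²/(N·c) + f = 754²/(7.1 × 0.028) + 754 = 568516/0.1988 + 754 ≈ 2860492.4 mm ≈ 2860 m.
Near limit Dn = s·(H − f)/(H + s − 2f) = 843000 × (2860492.4 − 754) / (2860492.4 + 843000 − 2 × 754) = 843000 × 2859738.4 / 3701984.4 ≈ 651207 mm ≈ 651 m.

651 m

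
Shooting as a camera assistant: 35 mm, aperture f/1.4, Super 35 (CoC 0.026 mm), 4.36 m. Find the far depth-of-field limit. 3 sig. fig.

Hyperfocal distance H = f²/(N·c) + f = 35²/(1.4 × 0.026) + 35 = 1225/0.0364 + 35 ≈ 33688.8 mm ≈ 33.69 m.
Far limit Df = s·(H − f)/(H − s) = 4360 × (33688.8 − 35) / (33688.8 − 4360) = 4360 × 33653.8 / 29328.8 ≈ 5003.0 mm ≈ 5.00 m.

5.00 m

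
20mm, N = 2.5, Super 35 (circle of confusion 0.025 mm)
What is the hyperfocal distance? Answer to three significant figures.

Hyperfocal distance H = f²/(N·c) + f = 20²/(2.5 × 0.025) + 20 = 400/0.0625 + 20 ≈ 6420.0 mm ≈ 6.42 m.

6.42 m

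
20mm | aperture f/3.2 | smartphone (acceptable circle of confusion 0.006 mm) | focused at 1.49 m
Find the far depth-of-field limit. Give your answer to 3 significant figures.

Hyperfocal distance H = f²/(N·c) + f = 20²/(3.2 × 0.006) + 20 = 400/0.0192 + 20 ≈ 20853.3 mm ≈ 20.85 m.
Far limit Df = s·(H − f)/(H − s) = 1490 × (20853.3 − 20) / (20853.3 − 1490) = 1490 × 20833.3 / 19363.3 ≈ 1603.1 mm ≈ 1.60 m.

1.60 m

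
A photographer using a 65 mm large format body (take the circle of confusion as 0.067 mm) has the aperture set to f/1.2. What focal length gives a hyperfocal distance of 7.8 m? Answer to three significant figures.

25.0 mm

From H = f²/(N·c) + f, with f ≪ H: f ≈ √(H·N·c) = √(7800 × 1.2 × 0.067) = √627.12 ≈ 25.04 mm.
The +f correction barely moves this — solving exactly, f² + N·c·f − N·c·H = 0 ⇒ f = (−N·c + √((N·c)² + 4·N·c·H))/2 = (−0.0804 + √2508.5)/2 ≈ 25.002 mm, so f ≈ 25.0 mm.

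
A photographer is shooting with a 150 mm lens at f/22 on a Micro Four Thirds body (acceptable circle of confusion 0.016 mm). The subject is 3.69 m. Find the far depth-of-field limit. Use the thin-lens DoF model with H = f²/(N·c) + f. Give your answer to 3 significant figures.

Hyperfocal distance H = f²/(N·c) + f = 150²/(22 × 0.016) + 150 = 22500/0.352 + 150 ≈ 64070.5 mm ≈ 64.07 m.
Far limit Df = s·(H − f)/(H − s) = 3690 × (64070.5 − 150) / (64070.5 − 3690) = 3690 × 63920.5 / 60380.5 ≈ 3906.3 mm ≈ 3.91 m.

3.91 m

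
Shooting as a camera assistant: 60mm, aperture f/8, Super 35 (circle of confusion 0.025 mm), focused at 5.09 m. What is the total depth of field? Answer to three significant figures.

3.09 m

Hyperfocal distance H = f²/(N·c) + f = 60²/(8 × 0.025) + 60 = 3600/0.2 + 60 ≈ 18060.0 mm ≈ 18.06 m.
Near limit Dn = s·(H − f)/(H + s − 2f) = 5090 × (18060.0 − 60) / (18060.0 + 5090 − 2 × 60) = 5090 × 18000.0 / 23030.0 ≈ 3978.3 mm.
Far limit Df = s·(H − f)/(H − s) = 5090 × (18060.0 − 60) / (18060.0 − 5090) = 5090 × 18000.0 / 12970.0 ≈ 7064.0 mm.
Depth of field = Df − Dn = 7064.0 − 3978.3 ≈ 3085.7 mm ≈ 3.09 m.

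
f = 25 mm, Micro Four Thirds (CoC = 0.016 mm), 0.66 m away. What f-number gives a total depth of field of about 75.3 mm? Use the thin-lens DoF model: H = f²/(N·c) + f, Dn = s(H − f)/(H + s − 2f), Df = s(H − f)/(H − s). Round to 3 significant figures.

f/3.50

Write h = H − f = f²/(N·c). The thin-lens limits are Dn = s·h/(h + (s−f)) and Df = s·h/(h − (s−f)), so DoF = Df − Dn = 2·s·(s−f)·h / (h² − (s−f)²).
That is a quadratic in h: DoF·h² − 2·s·(s−f)·h − DoF·(s−f)² = 0 ⇒ h = (s−f)·(s + √(s² + DoF²)) / DoF = 635 × (660 + √(660² + 75.3²)) / 75.3 = 635 × (660 + 664.282) / 75.3 ≈ 11168 mm.
Then N = f²/(c·h) = 25² / (0.016 × 11168) = 625 / 178.68 ≈ 3.50.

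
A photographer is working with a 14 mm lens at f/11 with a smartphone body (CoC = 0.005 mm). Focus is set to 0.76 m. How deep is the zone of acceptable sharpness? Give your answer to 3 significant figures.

Hyperfocal distance H = f²/(N·c) + f = 14²/(11 × 0.005) + 14 = 196/0.055 + 14 ≈ 3577.6 mm ≈ 3.578 m.
Near limit Dn = s·(H − f)/(H + s − 2f) = 760 × (3577.6 − 14) / (3577.6 + 760 − 2 × 14) = 760 × 3563.6 / 4309.6 ≈ 628.44 mm.
Far limit Df = s·(H − f)/(H − s) = 760 × (3577.6 − 14) / (3577.6 − 760) = 760 × 3563.6 / 2817.6 ≈ 961.22 mm.
Depth of field = Df − Dn = 961.22 − 628.44 ≈ 332.78 mm.

333 mm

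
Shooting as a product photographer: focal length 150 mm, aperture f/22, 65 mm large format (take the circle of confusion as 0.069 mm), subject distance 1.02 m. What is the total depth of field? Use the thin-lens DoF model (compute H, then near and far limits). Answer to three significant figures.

120 mm

Hyperfocal distance H = f²/(N·c) + f = 150²/(22 × 0.069) + 150 = 22500/1.518 + 150 ≈ 14972.1 mm ≈ 14.97 m.
Near limit Dn = s·(H − f)/(H + s − 2f) = 1020 × (14972.1 − 150) / (14972.1 + 1020 − 2 × 150) = 1020 × 14822.1 / 15692.1 ≈ 963.45 mm.
Far limit Df = s·(H − f)/(H − s) = 1020 × (14972.1 − 150) / (14972.1 − 1020) = 1020 × 14822.1 / 13952.1 ≈ 1083.60 mm.
Depth of field = Df − Dn = 1083.60 − 963.45 ≈ 120.15 mm.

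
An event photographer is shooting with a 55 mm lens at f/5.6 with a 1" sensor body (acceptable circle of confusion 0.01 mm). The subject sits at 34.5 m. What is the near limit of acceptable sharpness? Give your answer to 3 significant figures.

Hyperfocal distance H = f²/(N·c) + f = 55²/(5.6 × 0.01) + 55 = 3025/0.056 + 55 ≈ 54072.9 mm ≈ 54.07 m.
Near limit Dn = s·(H − f)/(H + s − 2f) = 34500 × (54072.9 − 55) / (54072.9 + 34500 − 2 × 55) = 34500 × 54017.9 / 88462.9 ≈ 21067 mm ≈ 21.1 m.

21.1 m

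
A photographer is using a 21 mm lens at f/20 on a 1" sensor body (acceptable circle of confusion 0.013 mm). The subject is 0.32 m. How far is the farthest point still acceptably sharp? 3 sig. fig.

Hyperfocal distance H = f²/(N·c) + f = 21²/(20 × 0.013) + 21 = 441/0.26 + 21 ≈ 1717.2 mm ≈ 1.717 m.
Far limit Df = s·(H − f)/(H − s) = 320 × (1717.2 − 21) / (1717.2 − 320) = 320 × 1696.2 / 1397.2 ≈ 388.48 mm.

388 mm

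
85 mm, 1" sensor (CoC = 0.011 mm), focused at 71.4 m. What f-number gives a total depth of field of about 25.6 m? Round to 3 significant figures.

Write h = H − f = f²/(N·c). The thin-lens limits are Dn = s·h/(h + (s−f)) and Df = s·h/(h − (s−f)), so DoF = Df − Dn = 2·s·(s−f)·h / (h² − (s−f)²).
That is a quadratic in h: DoF·h² − 2·s·(s−f)·h − DoF·(s−f)² = 0 ⇒ h = (s−f)·(s + √(s² + DoF²)) / DoF = 71315 × (71400 + √(71400² + 25600²)) / 25600 = 71315 × (71400 + 75850.6) / 25600 ≈ 410202 mm.
Then N = f²/(c·h) = 85² / (0.011 × 410202) = 7225 / 4512.2 ≈ 1.60.

f/1.60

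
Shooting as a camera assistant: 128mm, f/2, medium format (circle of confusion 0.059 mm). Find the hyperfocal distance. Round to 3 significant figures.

139 m

Hyperfocal distance H = f²/(N·c) + f = 128²/(2 × 0.059) + 128 = 16384/0.118 + 128 ≈ 138975.5 mm ≈ 139 m.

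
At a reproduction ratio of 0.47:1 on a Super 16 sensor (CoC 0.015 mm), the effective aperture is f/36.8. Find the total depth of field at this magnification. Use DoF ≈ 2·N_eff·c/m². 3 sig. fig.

At magnification m, DoF ≈ 2·N_eff·c/m² = 2 × 36.8 × 0.015 / 0.47² = 1.104 / 0.2209 ≈ 5 mm.

5.00 mm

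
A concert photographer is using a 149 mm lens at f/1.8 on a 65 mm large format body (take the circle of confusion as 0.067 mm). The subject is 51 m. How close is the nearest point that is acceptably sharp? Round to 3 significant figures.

40.0 m

Hyperfocal distance H = f²/(N·c) + f = 149²/(1.8 × 0.067) + 149 = 22201/0.1206 + 149 ≈ 184236.9 mm ≈ 184.2 m.
Near limit Dn = s·(H − f)/(H + s − 2f) = 51000 × (184236.9 − 149) / (184236.9 + 51000 − 2 × 149) = 51000 × 184087.9 / 234938.9 ≈ 39961 mm ≈ 40.0 m.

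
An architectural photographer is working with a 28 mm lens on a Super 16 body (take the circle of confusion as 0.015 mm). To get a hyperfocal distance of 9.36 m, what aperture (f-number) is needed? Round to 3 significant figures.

Rearrange H = f²/(N·c) + f for N: N = f² / ((H − f)·c).
N = 28² / ((9360 − 28) × 0.015) = 784 / 140.0 ≈ 5.60.

f/5.60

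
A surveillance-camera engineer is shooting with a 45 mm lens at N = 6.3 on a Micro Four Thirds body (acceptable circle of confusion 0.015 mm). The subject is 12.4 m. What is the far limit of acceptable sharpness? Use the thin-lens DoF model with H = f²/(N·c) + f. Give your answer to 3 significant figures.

Hyperfocal distance H = f²/(N·c) + f = 45²/(6.3 × 0.015) + 45 = 2025/0.0945 + 45 ≈ 21473.6 mm ≈ 21.47 m.
Far limit Df = s·(H − f)/(H − s) = 12400 × (21473.6 − 45) / (21473.6 − 12400) = 12400 × 21428.6 / 9073.6 ≈ 29284 mm ≈ 29.3 m.

29.3 m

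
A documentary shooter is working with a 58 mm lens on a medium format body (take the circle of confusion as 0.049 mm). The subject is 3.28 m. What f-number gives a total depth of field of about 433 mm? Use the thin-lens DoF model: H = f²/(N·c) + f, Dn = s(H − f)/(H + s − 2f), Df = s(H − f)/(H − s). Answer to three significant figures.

f/1.40

Write h = H − f = f²/(N·c). The thin-lens limits are Dn = s·h/(h + (s−f)) and Df = s·h/(h − (s−f)), so DoF = Df − Dn = 2·s·(s−f)·h / (h² − (s−f)²).
That is a quadratic in h: DoF·h² − 2·s·(s−f)·h − DoF·(s−f)² = 0 ⇒ h = (s−f)·(s + √(s² + DoF²)) / DoF = 3222 × (3280 + √(3280² + 433²)) / 433 = 3222 × (3280 + 3308.46) / 433 ≈ 49025 mm.
Then N = f²/(c·h) = 58² / (0.049 × 49025) = 3364 / 2402.2 ≈ 1.40.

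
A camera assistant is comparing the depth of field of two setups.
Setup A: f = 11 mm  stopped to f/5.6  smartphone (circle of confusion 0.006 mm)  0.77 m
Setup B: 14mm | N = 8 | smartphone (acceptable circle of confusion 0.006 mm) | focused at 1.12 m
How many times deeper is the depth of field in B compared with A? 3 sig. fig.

1.93

Setup A: H = 11²/(5.6×0.006) + 11 ≈ 3612.2 mm; DoF = Df − Dn = 975.63 − 635.96 ≈ 339.67 mm.
Setup B: H = 14²/(8×0.006) + 14 ≈ 4097.3 mm; DoF = Df − Dn = 1536.05 − 881.29 ≈ 654.76 mm.
Ratio = 654.76 / 339.67 ≈ 1.93.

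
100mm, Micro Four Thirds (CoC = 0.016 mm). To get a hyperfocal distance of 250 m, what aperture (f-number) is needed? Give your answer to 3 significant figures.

Rearrange H = f²/(N·c) + f for N: N = f² / ((H − f)·c).
N = 100² / ((250000 − 100) × 0.016) = 10000 / 3998 ≈ 2.50.

f/2.50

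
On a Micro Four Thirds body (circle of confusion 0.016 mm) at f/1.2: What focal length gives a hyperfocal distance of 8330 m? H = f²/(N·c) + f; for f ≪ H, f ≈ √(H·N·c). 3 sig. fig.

From H = f²/(N·c) + f, with f ≪ H: f ≈ √(H·N·c) = √(8330000 × 1.2 × 0.016) = √159936 ≈ 399.9 mm.
The +f correction barely moves this — solving exactly, f² + N·c·f − N·c·H = 0 ⇒ f = (−N·c + √((N·c)² + 4·N·c·H))/2 = (−0.0192 + √639744)/2 ≈ 399.91 mm, so f ≈ 400 mm.

400 mm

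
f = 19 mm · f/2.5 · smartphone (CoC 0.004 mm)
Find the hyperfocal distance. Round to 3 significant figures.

Hyperfocal distance H = f²/(N·c) + f = 19²/(2.5 × 0.004) + 19 = 361/0.01 + 19 ≈ 36119.0 mm ≈ 36.1 m.

36.1 m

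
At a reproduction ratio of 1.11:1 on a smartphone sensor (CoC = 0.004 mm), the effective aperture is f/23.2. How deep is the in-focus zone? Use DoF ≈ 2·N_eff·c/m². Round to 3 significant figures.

At magnification m, DoF ≈ 2·N_eff·c/m² = 2 × 23.2 × 0.004 / 1.11² = 0.1856 / 1.232 ≈ 0.151 mm.

0.151 mm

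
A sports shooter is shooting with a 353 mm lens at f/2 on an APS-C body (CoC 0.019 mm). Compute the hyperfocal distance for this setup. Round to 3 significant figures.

Hyperfocal distance H = f²/(N·c) + f = 353²/(2 × 0.019) + 353 = 124609/0.038 + 353 ≈ 3279537.2 mm ≈ 3280 m.

3280 m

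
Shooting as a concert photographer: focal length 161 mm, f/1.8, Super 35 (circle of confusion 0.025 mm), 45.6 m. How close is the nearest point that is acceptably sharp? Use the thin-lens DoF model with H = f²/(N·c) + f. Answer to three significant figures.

Hyperfocal distance H = f²/(N·c) + f = 161²/(1.8 × 0.025) + 161 = 25921/0.045 + 161 ≈ 576183.2 mm ≈ 576.2 m.
Near limit Dn = s·(H − f)/(H + s − 2f) = 45600 × (576183.2 − 161) / (576183.2 + 45600 − 2 × 161) = 45600 × 576022.2 / 621461.2 ≈ 42266 mm ≈ 42.3 m.

42.3 m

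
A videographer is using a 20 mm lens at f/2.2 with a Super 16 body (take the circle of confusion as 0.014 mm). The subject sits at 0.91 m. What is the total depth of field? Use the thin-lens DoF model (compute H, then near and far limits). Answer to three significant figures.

125 mm

Hyperfocal distance H = f²/(N·c) + f = 20²/(2.2 × 0.014) + 20 = 400/0.0308 + 20 ≈ 13007.0 mm ≈ 13.01 m.
Near limit Dn = s·(H − f)/(H + s − 2f) = 910 × (13007.0 − 20) / (13007.0 + 910 − 2 × 20) = 910 × 12987.0 / 13877.0 ≈ 851.64 mm.
Far limit Df = s·(H − f)/(H − s) = 910 × (13007.0 − 20) / (13007.0 − 910) = 910 × 12987.0 / 12097.0 ≈ 976.95 mm.
Depth of field = Df − Dn = 976.95 − 851.64 ≈ 125.31 mm.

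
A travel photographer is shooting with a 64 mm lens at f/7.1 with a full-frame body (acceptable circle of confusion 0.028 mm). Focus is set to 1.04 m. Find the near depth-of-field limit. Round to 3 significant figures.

0.993 m

Hyperfocal distance H = f²/(N·c) + f = 64²/(7.1 × 0.028) + 64 = 4096/0.1988 + 64 ≈ 20667.6 mm ≈ 20.67 m.
Near limit Dn = s·(H − f)/(H + s − 2f) = 1040 × (20667.6 − 64) / (20667.6 + 1040 − 2 × 64) = 1040 × 20603.6 / 21579.6 ≈ 992.96 mm ≈ 0.993 m.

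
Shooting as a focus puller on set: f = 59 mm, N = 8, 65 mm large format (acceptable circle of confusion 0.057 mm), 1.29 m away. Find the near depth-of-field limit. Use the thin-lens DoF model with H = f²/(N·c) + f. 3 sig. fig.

1.11 m

Hyperfocal distance H = f²/(N·c) + f = 59²/(8 × 0.057) + 59 = 3481/0.456 + 59 ≈ 7692.8 mm ≈ 7.693 m.
Near limit Dn = s·(H − f)/(H + s − 2f) = 1290 × (7692.8 − 59) / (7692.8 + 1290 − 2 × 59) = 1290 × 7633.8 / 8864.8 ≈ 1110.9 mm ≈ 1.11 m.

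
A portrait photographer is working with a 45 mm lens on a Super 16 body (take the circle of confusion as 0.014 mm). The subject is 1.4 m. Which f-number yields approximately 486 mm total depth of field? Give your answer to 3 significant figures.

f/18

Write h = H − f = f²/(N·c). The thin-lens limits are Dn = s·h/(h + (s−f)) and Df = s·h/(h − (s−f)), so DoF = Df − Dn = 2·s·(s−f)·h / (h² − (s−f)²).
That is a quadratic in h: DoF·h² − 2·s·(s−f)·h − DoF·(s−f)² = 0 ⇒ h = (s−f)·(s + √(s² + DoF²)) / DoF = 1355 × (1400 + √(1400² + 486²)) / 486 = 1355 × (1400 + 1481.96) / 486 ≈ 8035.1 mm.
Then N = f²/(c·h) = 45² / (0.014 × 8035.1) = 2025 / 112.49 ≈ 18.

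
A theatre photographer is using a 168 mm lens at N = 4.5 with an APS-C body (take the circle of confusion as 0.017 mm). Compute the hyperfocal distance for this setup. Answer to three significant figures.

369 m

Hyperfocal distance H = f²/(N·c) + f = 168²/(4.5 × 0.017) + 168 = 28224/0.0765 + 168 ≈ 369109.2 mm ≈ 369 m.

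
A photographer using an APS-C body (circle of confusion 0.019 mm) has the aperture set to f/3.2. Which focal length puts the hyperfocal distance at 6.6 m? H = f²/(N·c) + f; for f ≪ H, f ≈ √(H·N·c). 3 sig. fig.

20.0 mm

From H = f²/(N·c) + f, with f ≪ H: f ≈ √(H·N·c) = √(6600 × 3.2 × 0.019) = √401.28 ≈ 20.03 mm.
The +f correction barely moves this — solving exactly, f² + N·c·f − N·c·H = 0 ⇒ f = (−N·c + √((N·c)² + 4·N·c·H))/2 = (−0.0608 + √1605.1)/2 ≈ 20.002 mm, so f ≈ 20.0 mm.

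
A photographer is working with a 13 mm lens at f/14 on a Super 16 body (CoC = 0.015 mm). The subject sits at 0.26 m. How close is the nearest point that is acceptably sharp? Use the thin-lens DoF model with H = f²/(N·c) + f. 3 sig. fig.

199 mm

Hyperfocal distance H = f²/(N·c) + f = 13²/(14 × 0.015) + 13 = 169/0.21 + 13 ≈ 817.8 mm ≈ 0.818 m.
Near limit Dn = s·(H − f)/(H + s − 2f) = 260 × (817.8 − 13) / (817.8 + 260 − 2 × 13) = 260 × 804.8 / 1051.8 ≈ 198.94 mm.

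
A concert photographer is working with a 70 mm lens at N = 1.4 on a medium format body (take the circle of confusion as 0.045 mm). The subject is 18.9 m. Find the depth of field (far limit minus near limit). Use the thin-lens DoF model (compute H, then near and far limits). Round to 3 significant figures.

Hyperfocal distance H = f²/(N·c) + f = 70²/(1.4 × 0.045) + 70 = 4900/0.063 + 70 ≈ 77847.8 mm ≈ 77.85 m.
Near limit Dn = s·(H − f)/(H + s − 2f) = 18900 × (77847.8 − 70) / (77847.8 + 18900 − 2 × 70) = 18900 × 77777.8 / 96607.8 ≈ 15216.2 mm.
Far limit Df = s·(H − f)/(H − s) = 18900 × (77847.8 − 70) / (77847.8 − 18900) = 18900 × 77777.8 / 58947.8 ≈ 24937.3 mm.
Depth of field = Df − Dn = 24937.3 − 15216.2 ≈ 9721.1 mm ≈ 9.72 m.

9.72 m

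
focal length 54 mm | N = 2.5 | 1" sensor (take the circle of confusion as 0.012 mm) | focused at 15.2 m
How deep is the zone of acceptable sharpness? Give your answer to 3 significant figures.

Hyperfocal distance H = f²/(N·c) + f = 54²/(2.5 × 0.012) + 54 = 2916/0.03 + 54 ≈ 97254.0 mm ≈ 97.25 m.
Near limit Dn = s·(H − f)/(H + s − 2f) = 15200 × (97254.0 − 54) / (97254.0 + 15200 − 2 × 54) = 15200 × 97200.0 / 112346.0 ≈ 13150.8 mm.
Far limit Df = s·(H − f)/(H − s) = 15200 × (97254.0 − 54) / (97254.0 − 15200) = 15200 × 97200.0 / 82054.0 ≈ 18005.7 mm.
Depth of field = Df − Dn = 18005.7 − 13150.8 ≈ 4854.9 mm ≈ 4.85 m.

4.85 m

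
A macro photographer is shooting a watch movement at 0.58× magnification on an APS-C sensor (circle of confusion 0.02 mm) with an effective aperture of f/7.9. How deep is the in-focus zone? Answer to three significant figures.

At magnification m, DoF ≈ 2·N_eff·c/m² = 2 × 7.9 × 0.02 / 0.58² = 0.316 / 0.3364 ≈ 0.939 mm.

0.939 mm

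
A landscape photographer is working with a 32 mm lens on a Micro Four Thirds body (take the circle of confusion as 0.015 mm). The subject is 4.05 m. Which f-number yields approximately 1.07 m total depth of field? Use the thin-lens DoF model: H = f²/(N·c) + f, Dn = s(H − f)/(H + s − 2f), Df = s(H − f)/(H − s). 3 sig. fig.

Write h = H − f = f²/(N·c). The thin-lens limits are Dn = s·h/(h + (s−f)) and Df = s·h/(h − (s−f)), so DoF = Df − Dn = 2·s·(s−f)·h / (h² − (s−f)²).
That is a quadratic in h: DoF·h² − 2·s·(s−f)·h − DoF·(s−f)² = 0 ⇒ h = (s−f)·(s + √(s² + DoF²)) / DoF = 4018 × (4050 + √(4050² + 1070²)) / 1070 = 4018 × (4050 + 4188.96) / 1070 ≈ 30938 mm.
Then N = f²/(c·h) = 32² / (0.015 × 30938) = 1024 / 464.08 ≈ 2.21.

f/2.21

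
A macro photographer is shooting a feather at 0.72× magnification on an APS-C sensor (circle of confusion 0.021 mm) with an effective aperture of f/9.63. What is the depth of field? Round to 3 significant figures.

At magnification m, DoF ≈ 2·N_eff·c/m² = 2 × 9.63 × 0.021 / 0.72² = 0.4045 / 0.5184 ≈ 0.78 mm.

0.780 mm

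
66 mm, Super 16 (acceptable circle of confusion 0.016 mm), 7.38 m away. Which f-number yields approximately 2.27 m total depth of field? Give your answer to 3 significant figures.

f/5.60

Write h = H − f = f²/(N·c). The thin-lens limits are Dn = s·h/(h + (s−f)) and Df = s·h/(h − (s−f)), so DoF = Df − Dn = 2·s·(s−f)·h / (h² − (s−f)²).
That is a quadratic in h: DoF·h² − 2·s·(s−f)·h − DoF·(s−f)² = 0 ⇒ h = (s−f)·(s + √(s² + DoF²)) / DoF = 7314 × (7380 + √(7380² + 2270²)) / 2270 = 7314 × (7380 + 7721.22) / 2270 ≈ 48657 mm.
Then N = f²/(c·h) = 66² / (0.016 × 48657) = 4356 / 778.50 ≈ 5.60.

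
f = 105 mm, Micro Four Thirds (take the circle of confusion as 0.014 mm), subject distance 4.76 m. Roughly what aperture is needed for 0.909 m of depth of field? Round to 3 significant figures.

Write h = H − f = f²/(N·c). The thin-lens limits are Dn = s·h/(h + (s−f)) and Df = s·h/(h − (s−f)), so DoF = Df − Dn = 2·s·(s−f)·h / (h² − (s−f)²).
That is a quadratic in h: DoF·h² − 2·s·(s−f)·h − DoF·(s−f)² = 0 ⇒ h = (s−f)·(s + √(s² + DoF²)) / DoF = 4655 × (4760 + √(4760² + 909²)) / 909 = 4655 × (4760 + 4846.02) / 909 ≈ 49193 mm.
Then N = f²/(c·h) = 105² / (0.014 × 49193) = 11025 / 688.70 ≈ 16.

f/16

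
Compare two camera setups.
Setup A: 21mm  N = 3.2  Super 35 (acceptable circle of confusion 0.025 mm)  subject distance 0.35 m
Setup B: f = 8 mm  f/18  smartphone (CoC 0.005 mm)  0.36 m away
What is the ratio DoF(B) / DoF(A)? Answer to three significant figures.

Setup A: H = 21²/(3.2×0.025) + 21 ≈ 5533.5 mm; DoF = Df − Dn = 372.215 − 330.288 ≈ 41.927 mm.
Setup B: H = 8²/(18×0.005) + 8 ≈ 719.1 mm; DoF = Df − Dn = 712.87 − 240.80 ≈ 472.07 mm.
Ratio = 472.07 / 41.927 ≈ 11.3.

11.3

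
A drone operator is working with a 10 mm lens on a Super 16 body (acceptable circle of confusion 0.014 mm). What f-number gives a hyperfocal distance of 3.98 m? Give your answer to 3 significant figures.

f/1.80

Rearrange H = f²/(N·c) + f for N: N = f² / ((H − f)·c).
N = 10² / ((3980 − 10) × 0.014) = 100 / 55.58 ≈ 1.80.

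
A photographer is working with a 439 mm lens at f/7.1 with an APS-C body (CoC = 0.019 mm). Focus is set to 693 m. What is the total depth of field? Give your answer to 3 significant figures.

878 m

Hyperfocal distance H = f²/(N·c) + f = 439²/(7.1 × 0.019) + 439 = 192721/0.1349 + 439 ≈ 1429060.2 mm ≈ 1429 m.
Near limit Dn = s·(H − f)/(H + s − 2f) = 693000 × (1429060.2 − 439) / (1429060.2 + 693000 − 2 × 439) = 693000 × 1428621.2 / 2121182.2 ≈ 466737 mm.
Far limit Df = s·(H − f)/(H − s) = 693000 × (1429060.2 − 439) / (1429060.2 − 693000) = 693000 × 1428621.2 / 736060.2 ≈ 1345046 mm.
Depth of field = Df − Dn = 1345046 − 466737 ≈ 878309 mm ≈ 878 m.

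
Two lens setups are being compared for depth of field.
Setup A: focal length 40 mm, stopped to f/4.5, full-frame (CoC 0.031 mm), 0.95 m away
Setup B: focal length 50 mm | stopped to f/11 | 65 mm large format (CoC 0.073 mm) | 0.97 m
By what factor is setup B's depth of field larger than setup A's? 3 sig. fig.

Setup A: H = 40²/(4.5×0.031) + 40 ≈ 11509.5 mm; DoF = Df − Dn = 1031.87 − 880.17 ≈ 151.70 mm.
Setup B: H = 50²/(11×0.073) + 50 ≈ 3163.3 mm; DoF = Df − Dn = 1376.87 − 748.74 ≈ 628.13 mm.
Ratio = 628.13 / 151.70 ≈ 4.14.

4.14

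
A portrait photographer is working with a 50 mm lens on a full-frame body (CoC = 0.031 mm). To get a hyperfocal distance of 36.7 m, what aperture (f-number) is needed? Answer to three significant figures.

f/2.20

Rearrange H = f²/(N·c) + f for N: N = f² / ((H − f)·c).
N = 50² / ((36700 − 50) × 0.031) = 2500 / 1136 ≈ 2.20.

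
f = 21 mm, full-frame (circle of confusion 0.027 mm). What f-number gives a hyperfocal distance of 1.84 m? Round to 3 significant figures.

Rearrange H = f²/(N·c) + f for N: N = f² / ((H − f)·c).
N = 21² / ((1840 − 21) × 0.027) = 441 / 49.11 ≈ 8.98.

f/8.98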